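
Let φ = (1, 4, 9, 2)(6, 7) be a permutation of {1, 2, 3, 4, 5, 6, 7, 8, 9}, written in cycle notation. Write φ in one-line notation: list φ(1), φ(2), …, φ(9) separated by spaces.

4 1 3 9 5 7 6 8 2

Image by image: 1→4, 2→1, 3→3, 4→9, 5→5, 6→7, 7→6, 8→8, 9→2.
Listing these in domain order gives 4 1 3 9 5 7 6 8 2.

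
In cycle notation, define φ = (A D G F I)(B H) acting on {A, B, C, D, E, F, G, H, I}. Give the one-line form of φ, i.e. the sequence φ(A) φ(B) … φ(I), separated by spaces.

D H C G E I F B A

Each element maps to the next entry in its cycle (wrapping to the front): A→D, B→H, C→C, D→G, E→E, F→I, G→F, H→B, I→A.
So the one-line form is D H C G E I F B A.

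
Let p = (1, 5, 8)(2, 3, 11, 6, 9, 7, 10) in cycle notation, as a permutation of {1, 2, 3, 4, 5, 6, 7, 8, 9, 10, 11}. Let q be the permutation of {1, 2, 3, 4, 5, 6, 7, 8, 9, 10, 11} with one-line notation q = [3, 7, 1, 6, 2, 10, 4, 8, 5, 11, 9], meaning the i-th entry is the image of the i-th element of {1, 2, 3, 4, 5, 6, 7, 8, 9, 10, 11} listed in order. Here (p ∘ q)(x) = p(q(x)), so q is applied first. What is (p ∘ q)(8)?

1

q(8) = 8, then p(8) = 1; composing gives (p ∘ q)(8) = 1.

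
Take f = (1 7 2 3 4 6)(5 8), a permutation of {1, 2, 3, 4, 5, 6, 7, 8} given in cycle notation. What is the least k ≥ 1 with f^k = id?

The disjoint cycles have lengths 6, 2.
Since disjoint cycles commute, ord(f) = lcm(6, 2) = 6.

6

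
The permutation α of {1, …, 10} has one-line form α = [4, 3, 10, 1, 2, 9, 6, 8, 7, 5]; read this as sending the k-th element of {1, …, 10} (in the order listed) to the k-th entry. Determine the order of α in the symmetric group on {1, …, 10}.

12

The disjoint-cycle form of α has cycle lengths 4, 3, 2, 1.
The order is lcm(4, 3, 2) = 12.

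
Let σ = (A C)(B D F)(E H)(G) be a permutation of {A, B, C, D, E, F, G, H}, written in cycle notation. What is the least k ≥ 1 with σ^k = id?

6

The cycle type of σ is (3, 2, 2, 1).
The order is lcm(3, 2, 2) = 6.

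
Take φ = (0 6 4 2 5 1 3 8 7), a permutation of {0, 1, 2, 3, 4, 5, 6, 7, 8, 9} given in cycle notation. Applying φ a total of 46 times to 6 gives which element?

4

6 lies in the 9-cycle (0 6 4 2 5 1 3 8 7).
Since the cycle has length 9, φ^46 acts on it the same as φ^1 (46 mod 9 = 1).
Stepping 1 place around the cycle: 6 → 4.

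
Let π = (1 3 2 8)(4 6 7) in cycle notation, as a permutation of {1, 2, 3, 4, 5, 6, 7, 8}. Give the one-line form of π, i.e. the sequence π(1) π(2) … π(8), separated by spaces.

Reading each image from the cycles: 1↦3, 2↦8, 3↦2, 4↦6, 5↦5, 6↦7, 7↦4, 8↦1.
Listing these in domain order gives 3 8 2 6 5 7 4 1.

3 8 2 6 5 7 4 1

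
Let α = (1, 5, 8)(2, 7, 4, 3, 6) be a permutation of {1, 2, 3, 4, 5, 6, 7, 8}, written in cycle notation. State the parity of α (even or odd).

The cycle lengths are 5, 3.
A cycle is odd iff its length is even; α has 0 even-length cycles, so sgn(α) = (−1)^0 and α is even.

even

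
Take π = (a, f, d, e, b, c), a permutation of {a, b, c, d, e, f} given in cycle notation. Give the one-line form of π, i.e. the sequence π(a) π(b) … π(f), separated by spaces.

f c a e b d

Reading each image from the cycles: a→f, b→c, c→a, d→e, e→b, f→d.
Listing these in domain order gives f c a e b d.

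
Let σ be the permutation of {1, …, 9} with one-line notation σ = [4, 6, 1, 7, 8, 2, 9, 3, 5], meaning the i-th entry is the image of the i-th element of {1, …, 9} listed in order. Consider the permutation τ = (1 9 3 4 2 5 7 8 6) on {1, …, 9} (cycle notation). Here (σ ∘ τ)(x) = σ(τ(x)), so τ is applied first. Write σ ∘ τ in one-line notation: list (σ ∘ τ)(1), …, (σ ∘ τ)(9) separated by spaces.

5 8 7 6 9 4 3 2 1

For each element, apply τ then σ: 1 → 9 → 5; 2 → 5 → 8; 3 → 4 → 7; 4 → 2 → 6; 5 → 7 → 9; 6 → 1 → 4; 7 → 8 → 3; 8 → 6 → 2; 9 → 3 → 1.
Collecting the images, σ ∘ τ = [5 8 7 6 9 4 3 2 1].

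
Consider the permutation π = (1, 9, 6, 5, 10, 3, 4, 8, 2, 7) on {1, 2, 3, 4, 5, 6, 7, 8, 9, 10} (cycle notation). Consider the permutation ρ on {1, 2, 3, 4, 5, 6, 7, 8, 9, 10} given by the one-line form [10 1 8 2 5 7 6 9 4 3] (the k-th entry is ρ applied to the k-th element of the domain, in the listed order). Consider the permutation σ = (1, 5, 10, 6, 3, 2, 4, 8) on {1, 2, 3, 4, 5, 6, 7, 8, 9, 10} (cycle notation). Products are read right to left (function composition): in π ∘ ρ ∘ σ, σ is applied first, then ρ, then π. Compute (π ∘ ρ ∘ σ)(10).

Apply the permutations in order: σ(10) = 6, then ρ(6) = 7, then π(7) = 1. So (π ∘ ρ ∘ σ)(10) = 1.

1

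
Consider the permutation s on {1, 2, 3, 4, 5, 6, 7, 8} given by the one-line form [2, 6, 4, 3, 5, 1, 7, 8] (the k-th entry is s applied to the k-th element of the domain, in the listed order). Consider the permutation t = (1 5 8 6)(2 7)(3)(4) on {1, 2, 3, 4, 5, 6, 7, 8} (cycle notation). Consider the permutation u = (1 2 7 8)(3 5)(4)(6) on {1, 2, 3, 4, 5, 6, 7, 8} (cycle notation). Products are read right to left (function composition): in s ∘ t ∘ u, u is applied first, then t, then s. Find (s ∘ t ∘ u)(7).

1

Chase 7: u(7) = 8; t(8) = 6; s(6) = 1. Hence (s ∘ t ∘ u)(7) = 1.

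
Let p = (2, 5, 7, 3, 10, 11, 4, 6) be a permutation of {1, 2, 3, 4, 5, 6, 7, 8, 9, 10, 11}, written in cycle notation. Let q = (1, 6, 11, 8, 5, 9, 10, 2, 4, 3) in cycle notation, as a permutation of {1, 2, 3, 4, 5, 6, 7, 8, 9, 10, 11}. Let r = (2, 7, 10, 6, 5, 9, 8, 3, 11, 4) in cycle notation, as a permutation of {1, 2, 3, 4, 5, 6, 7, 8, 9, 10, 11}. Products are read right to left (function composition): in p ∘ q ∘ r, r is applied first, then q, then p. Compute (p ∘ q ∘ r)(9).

Chase 9: r(9) = 8; q(8) = 5; p(5) = 7. Hence (p ∘ q ∘ r)(9) = 7.

7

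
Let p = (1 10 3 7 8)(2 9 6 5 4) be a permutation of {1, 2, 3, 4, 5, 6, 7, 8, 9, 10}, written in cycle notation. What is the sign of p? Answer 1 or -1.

The cycle lengths are 5, 5.
A cycle is odd iff its length is even; p has 0 even-length cycles, so sgn(p) = (−1)^0 and p is even.

1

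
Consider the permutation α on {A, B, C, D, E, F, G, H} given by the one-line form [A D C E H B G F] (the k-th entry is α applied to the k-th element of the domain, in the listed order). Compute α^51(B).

Tracing B → D → … returns to B after 5 steps, so B lies in a 5-cycle (B D E H F).
Powers repeat with period 5 on this cycle, and 51 mod 5 = 1, so α^51(B) = α^1(B).
Stepping 1 place around the cycle: B → D.

D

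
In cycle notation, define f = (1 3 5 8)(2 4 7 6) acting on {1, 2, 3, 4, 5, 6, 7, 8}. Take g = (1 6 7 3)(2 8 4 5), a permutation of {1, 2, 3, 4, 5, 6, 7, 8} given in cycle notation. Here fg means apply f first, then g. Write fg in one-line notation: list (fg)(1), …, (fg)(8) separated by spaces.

(fg)(x) = g(f(x)). Computing each image: g(f(1)) = g(3) = 1, g(f(2)) = g(4) = 5, g(f(3)) = g(5) = 2, g(f(4)) = g(7) = 3, g(f(5)) = g(8) = 4, g(f(6)) = g(2) = 8, g(f(7)) = g(6) = 7, g(f(8)) = g(1) = 6.
Hence fg = [1 5 2 3 4 8 7 6].

1 5 2 3 4 8 7 6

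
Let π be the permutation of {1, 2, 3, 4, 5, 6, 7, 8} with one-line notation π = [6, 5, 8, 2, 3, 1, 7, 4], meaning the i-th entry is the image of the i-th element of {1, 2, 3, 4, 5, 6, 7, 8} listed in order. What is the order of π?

10

Writing π as disjoint cycles, the cycle lengths are 5, 2, 1.
Since disjoint cycles commute, ord(π) = lcm(5, 2) = 10.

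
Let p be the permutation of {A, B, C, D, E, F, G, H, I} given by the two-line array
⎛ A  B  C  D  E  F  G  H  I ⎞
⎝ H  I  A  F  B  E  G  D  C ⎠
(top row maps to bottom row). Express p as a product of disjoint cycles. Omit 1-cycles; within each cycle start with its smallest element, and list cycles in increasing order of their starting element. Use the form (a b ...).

From A: A → H → D → F → E → B → I → C → A, closing the cycle (A H D F E B I C).
Repeating from the next unused element and collecting all non-trivial cycles gives (A H D F E B I C).

(A H D F E B I C)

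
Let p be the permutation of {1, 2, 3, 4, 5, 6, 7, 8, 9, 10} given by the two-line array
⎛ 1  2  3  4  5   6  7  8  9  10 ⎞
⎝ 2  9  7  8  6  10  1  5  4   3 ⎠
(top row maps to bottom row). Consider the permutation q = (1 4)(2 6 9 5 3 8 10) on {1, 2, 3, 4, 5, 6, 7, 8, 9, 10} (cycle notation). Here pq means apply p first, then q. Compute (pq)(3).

First apply p: p(3) = 7, then q(7) = 7. Thus (pq)(3) = 7.

7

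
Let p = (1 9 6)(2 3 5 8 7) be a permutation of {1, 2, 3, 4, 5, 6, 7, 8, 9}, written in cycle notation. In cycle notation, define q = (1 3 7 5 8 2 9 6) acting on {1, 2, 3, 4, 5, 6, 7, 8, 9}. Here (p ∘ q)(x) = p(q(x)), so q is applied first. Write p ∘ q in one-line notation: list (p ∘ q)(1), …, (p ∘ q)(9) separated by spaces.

5 6 2 4 7 9 8 3 1

(p ∘ q)(x) = p(q(x)). Computing each image: p(q(1)) = p(3) = 5, p(q(2)) = p(9) = 6, p(q(3)) = p(7) = 2, p(q(4)) = p(4) = 4, p(q(5)) = p(8) = 7, p(q(6)) = p(1) = 9, p(q(7)) = p(5) = 8, p(q(8)) = p(2) = 3, p(q(9)) = p(6) = 1.
Hence p ∘ q = [5 6 2 4 7 9 8 3 1].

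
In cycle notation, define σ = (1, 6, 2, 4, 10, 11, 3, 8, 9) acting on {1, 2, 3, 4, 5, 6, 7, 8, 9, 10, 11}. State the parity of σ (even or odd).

even

The cycle lengths are 9, 1, 1.
A cycle of length ℓ contributes ℓ−1 transpositions, so σ is a product of 8 transpositions — even.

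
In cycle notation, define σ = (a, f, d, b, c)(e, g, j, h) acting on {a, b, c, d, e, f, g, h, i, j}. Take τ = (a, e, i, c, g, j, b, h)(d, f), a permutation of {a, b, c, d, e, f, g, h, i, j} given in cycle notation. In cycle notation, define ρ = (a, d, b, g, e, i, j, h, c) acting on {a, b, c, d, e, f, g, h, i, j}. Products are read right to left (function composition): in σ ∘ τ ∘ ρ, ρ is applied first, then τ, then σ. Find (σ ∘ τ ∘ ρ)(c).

g

Apply the permutations in order: ρ(c) = a, then τ(a) = e, then σ(e) = g. So (σ ∘ τ ∘ ρ)(c) = g.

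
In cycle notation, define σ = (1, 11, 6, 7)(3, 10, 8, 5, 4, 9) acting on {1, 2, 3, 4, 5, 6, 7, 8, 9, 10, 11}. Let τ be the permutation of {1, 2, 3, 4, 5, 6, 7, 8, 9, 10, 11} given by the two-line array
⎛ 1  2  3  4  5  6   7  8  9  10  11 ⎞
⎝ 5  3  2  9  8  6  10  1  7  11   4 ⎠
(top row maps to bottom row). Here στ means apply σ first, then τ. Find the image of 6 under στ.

10

σ(6) = 7, then τ(7) = 10; composing gives (στ)(6) = 10.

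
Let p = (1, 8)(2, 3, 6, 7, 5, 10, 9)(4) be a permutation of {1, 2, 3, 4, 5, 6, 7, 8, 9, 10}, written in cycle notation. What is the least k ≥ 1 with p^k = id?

14

The disjoint cycles have lengths 7, 2, 1.
The order of p is the least common multiple of its cycle lengths: lcm(7, 2) = 14.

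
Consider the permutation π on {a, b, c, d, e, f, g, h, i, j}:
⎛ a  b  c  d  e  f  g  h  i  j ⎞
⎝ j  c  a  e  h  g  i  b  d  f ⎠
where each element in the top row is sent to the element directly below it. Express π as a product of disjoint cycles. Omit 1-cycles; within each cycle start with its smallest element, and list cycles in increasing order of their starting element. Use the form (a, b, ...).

Start at a and follow images: a → j → f → g → i → d → e → h → b → c → a, giving the cycle (a, j, f, g, i, d, e, h, b, c).
Continuing from each remaining unvisited element yields (a, j, f, g, i, d, e, h, b, c).

(a, j, f, g, i, d, e, h, b, c)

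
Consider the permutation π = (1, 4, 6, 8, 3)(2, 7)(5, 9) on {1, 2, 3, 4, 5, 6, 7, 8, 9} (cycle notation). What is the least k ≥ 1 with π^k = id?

10

The disjoint cycles have lengths 5, 2, 2.
The order of π is the least common multiple of its cycle lengths: lcm(5, 2, 2) = 10.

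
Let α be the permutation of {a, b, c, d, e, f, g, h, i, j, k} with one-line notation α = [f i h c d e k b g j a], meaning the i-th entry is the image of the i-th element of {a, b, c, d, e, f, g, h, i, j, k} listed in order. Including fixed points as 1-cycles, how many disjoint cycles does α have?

The cycle decomposition is (a f e d c h b i g k)(j), which has 2 cycles (counting 1-cycles).

2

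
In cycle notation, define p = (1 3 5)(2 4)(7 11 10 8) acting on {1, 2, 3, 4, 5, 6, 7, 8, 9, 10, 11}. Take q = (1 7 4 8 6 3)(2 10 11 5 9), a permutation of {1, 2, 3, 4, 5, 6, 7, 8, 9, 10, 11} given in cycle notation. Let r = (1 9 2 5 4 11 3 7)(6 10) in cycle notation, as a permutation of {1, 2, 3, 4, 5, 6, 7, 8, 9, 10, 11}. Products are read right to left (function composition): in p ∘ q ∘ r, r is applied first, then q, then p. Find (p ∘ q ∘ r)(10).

Chase 10: r(10) = 6; q(6) = 3; p(3) = 5. Hence (p ∘ q ∘ r)(10) = 5.

5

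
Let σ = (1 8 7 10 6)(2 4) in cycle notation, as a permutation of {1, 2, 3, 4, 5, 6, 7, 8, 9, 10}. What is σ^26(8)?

8 lies in the 5-cycle (1 8 7 10 6).
On a 5-cycle, σ^5 is the identity, so σ^26 = σ^1 there (26 ≡ 1 mod 5).
Advancing 1 step from 8: 8 → 7.

7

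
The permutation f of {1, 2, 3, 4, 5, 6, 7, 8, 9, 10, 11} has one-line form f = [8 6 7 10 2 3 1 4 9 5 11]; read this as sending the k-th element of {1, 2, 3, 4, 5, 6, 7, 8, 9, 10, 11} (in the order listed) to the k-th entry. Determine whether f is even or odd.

even

In disjoint-cycle form the cycle lengths are 9, 1, 1.
A cycle of length ℓ contributes ℓ−1 transpositions, so f is a product of 8 transpositions — even.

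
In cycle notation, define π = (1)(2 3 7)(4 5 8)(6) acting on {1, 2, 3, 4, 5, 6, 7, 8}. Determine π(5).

In the cycle (4 5 8), 5 is followed by 8, so π(5) = 8.

8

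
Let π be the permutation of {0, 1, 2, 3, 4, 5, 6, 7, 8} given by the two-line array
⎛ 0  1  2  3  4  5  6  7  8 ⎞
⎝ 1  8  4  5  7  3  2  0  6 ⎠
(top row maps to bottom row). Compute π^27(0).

Tracing 0 → 1 → … returns to 0 after 7 steps, so 0 lies in a 7-cycle (0, 1, 8, 6, 2, 4, 7).
Since the cycle has length 7, π^27 acts on it the same as π^6 (27 mod 7 = 6).
Stepping 6 places around the cycle: 0 → 1 → 8 → 6 → 2 → 4 → 7.

7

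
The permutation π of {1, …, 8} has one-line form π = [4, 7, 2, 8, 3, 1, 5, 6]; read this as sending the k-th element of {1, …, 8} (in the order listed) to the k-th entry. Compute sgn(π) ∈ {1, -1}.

1

In disjoint-cycle form the cycle lengths are 4, 4.
A cycle of length ℓ contributes ℓ−1 transpositions, so π is a product of 3 + 3 = 6 transpositions — even.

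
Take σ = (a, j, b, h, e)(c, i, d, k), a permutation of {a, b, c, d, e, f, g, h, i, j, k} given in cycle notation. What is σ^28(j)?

e

j lies in the 5-cycle (a, j, b, h, e).
Powers repeat with period 5 on this cycle, and 28 mod 5 = 3, so σ^28(j) = σ^3(j).
Advancing 3 steps from j: j → b → h → e.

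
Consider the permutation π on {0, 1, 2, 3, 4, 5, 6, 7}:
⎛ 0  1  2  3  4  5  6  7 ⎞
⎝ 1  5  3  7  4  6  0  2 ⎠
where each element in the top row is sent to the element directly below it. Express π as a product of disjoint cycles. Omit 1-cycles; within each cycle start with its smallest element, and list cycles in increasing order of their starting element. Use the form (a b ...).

(0 1 5 6)(2 3 7)

Iterating π from 0 gives 0 → 1 → 5 → 6 → 0; that is the 4-cycle (0 1 5 6).
Continuing from each remaining unvisited element yields (0 1 5 6)(2 3 7).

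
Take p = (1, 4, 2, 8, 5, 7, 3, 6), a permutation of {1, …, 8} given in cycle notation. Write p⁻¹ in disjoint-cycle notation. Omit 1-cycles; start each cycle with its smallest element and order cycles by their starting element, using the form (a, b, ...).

(1, 6, 3, 7, 5, 8, 2, 4)

If p sends a → b within a cycle, p⁻¹ sends b → a; equivalently, reverse each cycle.
After reversing and putting each cycle's least element first, p⁻¹ = (1, 6, 3, 7, 5, 8, 2, 4).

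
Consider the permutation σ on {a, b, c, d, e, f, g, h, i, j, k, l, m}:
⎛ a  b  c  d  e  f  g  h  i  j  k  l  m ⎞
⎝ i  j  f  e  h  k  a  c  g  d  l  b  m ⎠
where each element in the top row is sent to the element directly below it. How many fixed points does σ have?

The fixed points (elements with σ(x) = x) are {m}, so there is 1.

1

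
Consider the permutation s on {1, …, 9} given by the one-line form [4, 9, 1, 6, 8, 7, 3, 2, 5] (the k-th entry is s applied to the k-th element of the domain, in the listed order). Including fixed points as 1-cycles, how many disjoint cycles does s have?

2

The cycle decomposition is (1 4 6 7 3)(2 9 5 8), which has 2 cycles (counting 1-cycles).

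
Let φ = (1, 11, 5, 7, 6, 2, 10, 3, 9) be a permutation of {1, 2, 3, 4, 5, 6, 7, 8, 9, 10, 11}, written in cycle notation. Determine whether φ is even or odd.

even

The cycle lengths are 9, 1, 1.
A cycle is odd iff its length is even; φ has 0 even-length cycles, so sgn(φ) = (−1)^0 and φ is even.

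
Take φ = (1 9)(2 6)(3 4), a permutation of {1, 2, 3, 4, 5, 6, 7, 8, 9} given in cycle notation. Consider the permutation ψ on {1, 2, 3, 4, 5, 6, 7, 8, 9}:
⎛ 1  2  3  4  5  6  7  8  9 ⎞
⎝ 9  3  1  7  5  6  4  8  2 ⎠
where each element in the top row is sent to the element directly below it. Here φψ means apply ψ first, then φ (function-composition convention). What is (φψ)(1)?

(φψ)(1) = φ(ψ(1)). ψ(1) = 9, then φ(9) = 1. So (φψ)(1) = 1.

1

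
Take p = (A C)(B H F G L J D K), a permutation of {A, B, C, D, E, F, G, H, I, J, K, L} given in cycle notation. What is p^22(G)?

H

G lies in the 8-cycle (B H F G L J D K).
Since the cycle has length 8, p^22 acts on it the same as p^6 (22 mod 8 = 6).
Advancing 6 steps from G: G → L → J → D → K → B → H.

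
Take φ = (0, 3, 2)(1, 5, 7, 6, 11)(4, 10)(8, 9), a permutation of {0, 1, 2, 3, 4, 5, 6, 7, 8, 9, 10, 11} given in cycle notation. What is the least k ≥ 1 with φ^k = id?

30

The disjoint cycles have lengths 5, 3, 2, 2.
The order of φ is the least common multiple of its cycle lengths: lcm(5, 3, 2, 2) = 30.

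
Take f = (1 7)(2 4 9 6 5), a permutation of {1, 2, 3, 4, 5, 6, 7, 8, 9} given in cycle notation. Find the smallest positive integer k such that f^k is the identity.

The disjoint cycles have lengths 5, 2, 1, 1.
The order is lcm(5, 2) = 10.

10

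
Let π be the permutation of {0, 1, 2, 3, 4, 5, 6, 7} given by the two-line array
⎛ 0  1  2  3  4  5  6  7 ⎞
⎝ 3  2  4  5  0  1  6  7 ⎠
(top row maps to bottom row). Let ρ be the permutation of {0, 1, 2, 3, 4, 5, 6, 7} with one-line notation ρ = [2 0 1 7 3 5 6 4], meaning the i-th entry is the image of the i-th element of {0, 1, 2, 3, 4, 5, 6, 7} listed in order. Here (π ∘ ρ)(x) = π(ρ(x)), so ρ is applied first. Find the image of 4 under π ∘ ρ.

5

ρ(4) = 3, then π(3) = 5; composing gives (π ∘ ρ)(4) = 5.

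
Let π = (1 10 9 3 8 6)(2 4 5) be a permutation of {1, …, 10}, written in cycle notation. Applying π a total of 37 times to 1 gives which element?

10

1 lies in the 6-cycle (1 10 9 3 8 6).
Powers repeat with period 6 on this cycle, and 37 mod 6 = 1, so π^37(1) = π^1(1).
Stepping 1 place around the cycle: 1 → 10.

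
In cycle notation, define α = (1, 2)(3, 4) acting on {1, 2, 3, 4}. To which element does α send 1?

2

1 appears in (1, 2); the next entry (wrapping around) is 2.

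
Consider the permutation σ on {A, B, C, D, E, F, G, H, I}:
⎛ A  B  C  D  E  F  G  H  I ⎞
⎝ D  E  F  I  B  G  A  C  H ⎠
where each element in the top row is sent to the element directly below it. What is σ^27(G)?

F

Tracing G → A → … returns to G after 7 steps, so G lies in a 7-cycle (A, D, I, H, C, F, G).
Since the cycle has length 7, σ^27 acts on it the same as σ^6 (27 mod 7 = 6).
Stepping 6 places around the cycle: G → A → D → I → H → C → F.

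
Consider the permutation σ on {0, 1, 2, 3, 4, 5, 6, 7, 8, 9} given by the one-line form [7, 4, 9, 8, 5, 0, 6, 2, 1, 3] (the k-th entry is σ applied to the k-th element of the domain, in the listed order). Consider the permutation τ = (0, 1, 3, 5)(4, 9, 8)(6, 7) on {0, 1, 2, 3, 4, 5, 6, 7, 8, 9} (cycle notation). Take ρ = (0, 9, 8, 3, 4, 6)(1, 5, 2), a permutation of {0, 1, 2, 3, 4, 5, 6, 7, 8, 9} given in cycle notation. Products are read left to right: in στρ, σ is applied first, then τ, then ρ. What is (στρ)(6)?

7

(στρ)(6) = ρ(τ(σ(6))). σ(6) = 6, then τ(6) = 7, then ρ(7) = 7, so the result is 7.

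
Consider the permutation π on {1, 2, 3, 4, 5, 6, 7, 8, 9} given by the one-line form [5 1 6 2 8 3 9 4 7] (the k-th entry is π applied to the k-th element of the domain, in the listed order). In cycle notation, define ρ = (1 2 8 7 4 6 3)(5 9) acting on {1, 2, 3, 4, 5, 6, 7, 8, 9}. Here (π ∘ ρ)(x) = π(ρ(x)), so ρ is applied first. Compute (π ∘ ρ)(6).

(π ∘ ρ)(6) = π(ρ(6)). ρ(6) = 3, then π(3) = 6. So (π ∘ ρ)(6) = 6.

6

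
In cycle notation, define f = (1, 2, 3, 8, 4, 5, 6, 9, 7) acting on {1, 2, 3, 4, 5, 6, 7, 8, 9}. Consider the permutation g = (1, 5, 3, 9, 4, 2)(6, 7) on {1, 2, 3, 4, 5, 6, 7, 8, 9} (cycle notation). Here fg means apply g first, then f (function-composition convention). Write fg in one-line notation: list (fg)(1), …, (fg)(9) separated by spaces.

For each element, apply g then f: 1 → 5 → 6; 2 → 1 → 2; 3 → 9 → 7; 4 → 2 → 3; 5 → 3 → 8; 6 → 7 → 1; 7 → 6 → 9; 8 → 8 → 4; 9 → 4 → 5.
Collecting the images, fg = [6 2 7 3 8 1 9 4 5].

6 2 7 3 8 1 9 4 5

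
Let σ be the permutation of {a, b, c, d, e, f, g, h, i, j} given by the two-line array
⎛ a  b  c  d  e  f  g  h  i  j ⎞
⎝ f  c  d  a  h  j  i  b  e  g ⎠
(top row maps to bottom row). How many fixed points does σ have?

No element satisfies σ(x) = x, so there are 0 fixed points.

0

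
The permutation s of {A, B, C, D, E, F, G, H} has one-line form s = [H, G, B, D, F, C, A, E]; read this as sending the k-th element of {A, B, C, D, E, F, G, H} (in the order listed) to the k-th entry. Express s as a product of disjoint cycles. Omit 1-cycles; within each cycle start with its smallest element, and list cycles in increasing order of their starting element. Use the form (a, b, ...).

Start at A and follow images: A → H → E → F → C → B → G → A, giving the cycle (A, H, E, F, C, B, G).
Continuing from each remaining unvisited element yields (A, H, E, F, C, B, G).

(A, H, E, F, C, B, G)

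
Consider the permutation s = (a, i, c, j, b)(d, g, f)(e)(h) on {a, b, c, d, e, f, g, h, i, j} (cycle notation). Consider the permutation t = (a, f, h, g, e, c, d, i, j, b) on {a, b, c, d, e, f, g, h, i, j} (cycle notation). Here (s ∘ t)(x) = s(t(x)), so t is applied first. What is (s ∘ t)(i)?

b

t(i) = j, then s(j) = b; composing gives (s ∘ t)(i) = b.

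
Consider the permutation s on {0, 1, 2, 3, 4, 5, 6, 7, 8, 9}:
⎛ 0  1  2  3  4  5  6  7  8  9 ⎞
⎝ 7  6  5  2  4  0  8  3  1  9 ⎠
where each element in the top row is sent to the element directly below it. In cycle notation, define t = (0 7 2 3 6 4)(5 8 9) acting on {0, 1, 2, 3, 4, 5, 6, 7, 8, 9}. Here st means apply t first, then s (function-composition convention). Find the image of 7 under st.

5

(st)(7) = s(t(7)). t(7) = 2, then s(2) = 5. So (st)(7) = 5.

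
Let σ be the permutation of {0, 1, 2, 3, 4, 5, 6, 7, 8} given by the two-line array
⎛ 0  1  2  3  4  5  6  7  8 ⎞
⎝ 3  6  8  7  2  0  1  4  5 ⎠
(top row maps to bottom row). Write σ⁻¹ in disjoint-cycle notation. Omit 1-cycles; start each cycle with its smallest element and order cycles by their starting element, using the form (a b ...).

(0 5 8 2 4 7 3)(1 6)

The cycle decomposition of σ is (0 3 7 4 2 8 5)(1 6).
Reversing each cycle (and rotating so the smallest element leads) gives σ⁻¹ = (0 5 8 2 4 7 3)(1 6).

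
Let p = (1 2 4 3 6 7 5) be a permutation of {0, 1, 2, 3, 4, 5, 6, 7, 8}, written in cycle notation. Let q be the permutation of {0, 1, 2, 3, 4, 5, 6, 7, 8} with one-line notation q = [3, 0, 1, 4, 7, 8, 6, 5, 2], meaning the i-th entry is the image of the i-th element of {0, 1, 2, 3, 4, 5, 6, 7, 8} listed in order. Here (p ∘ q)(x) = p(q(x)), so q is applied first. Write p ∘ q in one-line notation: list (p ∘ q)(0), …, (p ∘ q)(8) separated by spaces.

6 0 2 3 5 8 7 1 4

For each element, apply q then p: 0 → 3 → 6; 1 → 0 → 0; 2 → 1 → 2; 3 → 4 → 3; 4 → 7 → 5; 5 → 8 → 8; 6 → 6 → 7; 7 → 5 → 1; 8 → 2 → 4.
So p ∘ q in one-line form is 6 0 2 3 5 8 7 1 4.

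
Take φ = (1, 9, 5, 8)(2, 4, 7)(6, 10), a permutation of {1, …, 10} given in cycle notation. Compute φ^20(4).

4 lies in the 3-cycle (2, 4, 7).
Since the cycle has length 3, φ^20 acts on it the same as φ^2 (20 mod 3 = 2).
Advancing 2 steps from 4: 4 → 7 → 2.

2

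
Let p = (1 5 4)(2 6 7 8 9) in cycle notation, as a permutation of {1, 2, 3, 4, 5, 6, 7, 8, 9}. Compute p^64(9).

8

9 lies in the 5-cycle (2 6 7 8 9).
Powers repeat with period 5 on this cycle, and 64 mod 5 = 4, so p^64(9) = p^4(9).
Stepping 4 places around the cycle: 9 → 2 → 6 → 7 → 8.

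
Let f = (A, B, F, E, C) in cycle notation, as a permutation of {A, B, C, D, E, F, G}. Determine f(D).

D

D does not appear in any cycle of f, so it is a fixed point: f(D) = D.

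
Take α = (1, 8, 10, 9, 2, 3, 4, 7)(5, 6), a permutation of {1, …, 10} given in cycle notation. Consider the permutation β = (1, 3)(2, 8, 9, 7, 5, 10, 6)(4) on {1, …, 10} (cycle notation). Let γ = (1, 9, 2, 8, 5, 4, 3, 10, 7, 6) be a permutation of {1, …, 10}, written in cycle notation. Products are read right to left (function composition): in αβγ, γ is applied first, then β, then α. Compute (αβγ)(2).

Chase 2: γ(2) = 8; β(8) = 9; α(9) = 2. Hence (αβγ)(2) = 2.

2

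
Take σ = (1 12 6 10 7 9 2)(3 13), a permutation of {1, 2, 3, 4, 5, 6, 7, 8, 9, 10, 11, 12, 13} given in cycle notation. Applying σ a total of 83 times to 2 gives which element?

9

2 lies in the 7-cycle (1 12 6 10 7 9 2).
Since the cycle has length 7, σ^83 acts on it the same as σ^6 (83 mod 7 = 6).
Stepping 6 places around the cycle: 2 → 1 → 12 → 6 → 10 → 7 → 9.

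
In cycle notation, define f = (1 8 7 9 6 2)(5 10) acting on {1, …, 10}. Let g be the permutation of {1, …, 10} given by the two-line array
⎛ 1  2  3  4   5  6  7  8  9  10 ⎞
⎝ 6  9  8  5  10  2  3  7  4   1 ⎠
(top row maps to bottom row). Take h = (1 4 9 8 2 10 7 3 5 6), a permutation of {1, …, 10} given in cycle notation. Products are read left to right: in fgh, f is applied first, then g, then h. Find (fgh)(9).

Apply the permutations in order: f(9) = 6, then g(6) = 2, then h(2) = 10. So (fgh)(9) = 10.

10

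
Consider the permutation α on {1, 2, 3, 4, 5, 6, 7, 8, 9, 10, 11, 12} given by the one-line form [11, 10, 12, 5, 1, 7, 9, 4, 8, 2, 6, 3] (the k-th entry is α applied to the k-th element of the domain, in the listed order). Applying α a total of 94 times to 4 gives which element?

Tracing 4 → 5 → … returns to 4 after 8 steps, so 4 lies in an 8-cycle (1, 11, 6, 7, 9, 8, 4, 5).
Since the cycle has length 8, α^94 acts on it the same as α^6 (94 mod 8 = 6).
Stepping 6 places around the cycle: 4 → 5 → 1 → 11 → 6 → 7 → 9.

9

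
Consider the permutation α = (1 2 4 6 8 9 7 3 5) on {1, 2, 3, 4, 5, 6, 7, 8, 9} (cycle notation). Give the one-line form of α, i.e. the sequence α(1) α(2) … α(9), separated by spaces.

2 4 5 6 1 8 3 9 7

Each element maps to the next entry in its cycle (wrapping to the front): 1↦2, 2↦4, 3↦5, 4↦6, 5↦1, 6↦8, 7↦3, 8↦9, 9↦7.
So the one-line form is 2 4 5 6 1 8 3 9 7.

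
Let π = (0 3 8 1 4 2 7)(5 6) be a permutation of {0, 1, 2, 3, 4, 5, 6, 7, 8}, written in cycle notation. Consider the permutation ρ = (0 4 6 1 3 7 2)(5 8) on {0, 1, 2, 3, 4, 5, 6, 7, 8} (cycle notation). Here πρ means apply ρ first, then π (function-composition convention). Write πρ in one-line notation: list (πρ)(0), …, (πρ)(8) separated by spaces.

2 8 3 0 5 1 4 7 6

For each element, apply ρ then π: 0 → 4 → 2; 1 → 3 → 8; 2 → 0 → 3; 3 → 7 → 0; 4 → 6 → 5; 5 → 8 → 1; 6 → 1 → 4; 7 → 2 → 7; 8 → 5 → 6.
Collecting the images, πρ = [2 8 3 0 5 1 4 7 6].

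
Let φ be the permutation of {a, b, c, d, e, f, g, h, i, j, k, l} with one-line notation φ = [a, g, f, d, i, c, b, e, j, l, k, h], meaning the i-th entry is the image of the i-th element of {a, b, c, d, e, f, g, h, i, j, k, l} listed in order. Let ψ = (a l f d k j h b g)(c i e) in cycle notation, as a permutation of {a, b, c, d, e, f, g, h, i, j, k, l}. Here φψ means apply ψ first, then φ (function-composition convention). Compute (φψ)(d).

First apply ψ: ψ(d) = k, then φ(k) = k. Thus (φψ)(d) = k.

k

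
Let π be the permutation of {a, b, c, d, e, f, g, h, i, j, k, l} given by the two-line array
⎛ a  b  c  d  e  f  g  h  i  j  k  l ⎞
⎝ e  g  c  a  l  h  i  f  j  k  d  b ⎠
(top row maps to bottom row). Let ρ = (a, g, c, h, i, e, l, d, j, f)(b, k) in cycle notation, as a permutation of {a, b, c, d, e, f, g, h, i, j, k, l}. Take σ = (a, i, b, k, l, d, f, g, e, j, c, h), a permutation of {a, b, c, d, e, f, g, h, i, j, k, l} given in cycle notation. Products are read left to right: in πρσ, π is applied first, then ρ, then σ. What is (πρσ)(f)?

Apply the permutations in order: π(f) = h, then ρ(h) = i, then σ(i) = b. So (πρσ)(f) = b.

b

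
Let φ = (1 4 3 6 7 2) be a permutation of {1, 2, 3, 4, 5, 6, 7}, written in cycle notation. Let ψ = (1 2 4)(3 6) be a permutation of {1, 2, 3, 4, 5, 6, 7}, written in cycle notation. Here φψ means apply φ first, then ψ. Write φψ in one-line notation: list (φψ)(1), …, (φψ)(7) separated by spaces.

1 2 3 6 5 7 4

For each element, apply φ then ψ: 1 → 4 → 1; 2 → 1 → 2; 3 → 6 → 3; 4 → 3 → 6; 5 → 5 → 5; 6 → 7 → 7; 7 → 2 → 4.
Collecting the images, φψ = [1 2 3 6 5 7 4].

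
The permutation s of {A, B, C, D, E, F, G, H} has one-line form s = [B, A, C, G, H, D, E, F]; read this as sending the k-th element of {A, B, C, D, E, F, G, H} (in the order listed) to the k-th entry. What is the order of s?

10

Writing s as disjoint cycles, the cycle lengths are 5, 2, 1.
The order of s is the least common multiple of its cycle lengths: lcm(5, 2) = 10.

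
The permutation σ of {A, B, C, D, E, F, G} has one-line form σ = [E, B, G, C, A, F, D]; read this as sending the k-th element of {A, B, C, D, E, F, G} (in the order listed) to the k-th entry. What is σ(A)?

A is element number 1 of the domain, and entry number 1 of the one-line form is E, so σ(A) = E.

E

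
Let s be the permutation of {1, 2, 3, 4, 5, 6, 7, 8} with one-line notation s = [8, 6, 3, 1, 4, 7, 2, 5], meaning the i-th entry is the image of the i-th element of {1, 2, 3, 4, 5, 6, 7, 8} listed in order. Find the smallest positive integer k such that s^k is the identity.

Writing s as disjoint cycles, the cycle lengths are 4, 3, 1.
The order is lcm(4, 3) = 12.

12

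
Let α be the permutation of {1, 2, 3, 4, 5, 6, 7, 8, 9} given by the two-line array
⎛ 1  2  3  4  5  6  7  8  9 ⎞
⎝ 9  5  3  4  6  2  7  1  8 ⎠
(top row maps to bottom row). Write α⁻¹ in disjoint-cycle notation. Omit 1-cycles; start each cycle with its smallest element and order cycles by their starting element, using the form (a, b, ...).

(1, 8, 9)(2, 6, 5)

First write α in disjoint cycles: (1, 9, 8)(2, 5, 6).
Reversing each cycle (and rotating so the smallest element leads) gives α⁻¹ = (1, 8, 9)(2, 6, 5).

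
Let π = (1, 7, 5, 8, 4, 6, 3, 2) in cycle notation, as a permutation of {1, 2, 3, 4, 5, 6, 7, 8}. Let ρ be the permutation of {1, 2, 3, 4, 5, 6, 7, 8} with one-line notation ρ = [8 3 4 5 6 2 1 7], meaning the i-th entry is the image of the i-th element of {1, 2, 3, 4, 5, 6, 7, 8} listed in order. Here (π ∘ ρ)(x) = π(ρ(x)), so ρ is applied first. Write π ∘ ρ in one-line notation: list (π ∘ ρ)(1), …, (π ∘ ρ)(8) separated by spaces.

For each element, apply ρ then π: 1 → 8 → 4; 2 → 3 → 2; 3 → 4 → 6; 4 → 5 → 8; 5 → 6 → 3; 6 → 2 → 1; 7 → 1 → 7; 8 → 7 → 5.
So π ∘ ρ in one-line form is 4 2 6 8 3 1 7 5.

4 2 6 8 3 1 7 5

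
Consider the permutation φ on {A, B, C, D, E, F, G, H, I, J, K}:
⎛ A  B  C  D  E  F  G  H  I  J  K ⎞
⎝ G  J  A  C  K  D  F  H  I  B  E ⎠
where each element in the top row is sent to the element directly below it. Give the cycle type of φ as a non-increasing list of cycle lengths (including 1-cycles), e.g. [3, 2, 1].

[5, 2, 2, 1, 1]

The disjoint cycles are (A, G, F, D, C)(B, J)(E, K)(H)(I), with lengths 5, 2, 2, 1, 1 in non-increasing order.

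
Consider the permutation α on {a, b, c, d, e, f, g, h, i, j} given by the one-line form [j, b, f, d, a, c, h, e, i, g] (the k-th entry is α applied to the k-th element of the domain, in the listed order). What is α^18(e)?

Tracing e → a → … returns to e after 5 steps, so e lies in a 5-cycle (a j g h e).
Powers repeat with period 5 on this cycle, and 18 mod 5 = 3, so α^18(e) = α^3(e).
Stepping 3 places around the cycle: e → a → j → g.

g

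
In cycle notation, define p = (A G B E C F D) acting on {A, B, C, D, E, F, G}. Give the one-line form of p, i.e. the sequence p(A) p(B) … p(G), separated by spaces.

Each element maps to the next entry in its cycle (wrapping to the front): A→G, B→E, C→F, D→A, E→C, F→D, G→B.
So the one-line form is G E F A C D B.

G E F A C D B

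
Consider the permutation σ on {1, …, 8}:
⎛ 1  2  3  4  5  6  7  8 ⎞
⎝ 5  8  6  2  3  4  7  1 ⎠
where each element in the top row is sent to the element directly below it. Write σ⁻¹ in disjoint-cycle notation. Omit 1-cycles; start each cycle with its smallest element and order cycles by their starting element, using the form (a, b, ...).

First write σ in disjoint cycles: (1, 5, 3, 6, 4, 2, 8).
The inverse reverses every cycle; in canonical form, σ⁻¹ = (1, 8, 2, 4, 6, 3, 5).

(1, 8, 2, 4, 6, 3, 5)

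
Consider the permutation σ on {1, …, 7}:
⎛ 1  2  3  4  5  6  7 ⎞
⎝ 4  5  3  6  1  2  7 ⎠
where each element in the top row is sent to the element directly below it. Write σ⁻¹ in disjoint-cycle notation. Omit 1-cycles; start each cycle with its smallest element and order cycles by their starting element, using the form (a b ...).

The cycle decomposition of σ is (1 4 6 2 5).
Reversing each cycle (and rotating so the smallest element leads) gives σ⁻¹ = (1 5 2 6 4).

(1 5 2 6 4)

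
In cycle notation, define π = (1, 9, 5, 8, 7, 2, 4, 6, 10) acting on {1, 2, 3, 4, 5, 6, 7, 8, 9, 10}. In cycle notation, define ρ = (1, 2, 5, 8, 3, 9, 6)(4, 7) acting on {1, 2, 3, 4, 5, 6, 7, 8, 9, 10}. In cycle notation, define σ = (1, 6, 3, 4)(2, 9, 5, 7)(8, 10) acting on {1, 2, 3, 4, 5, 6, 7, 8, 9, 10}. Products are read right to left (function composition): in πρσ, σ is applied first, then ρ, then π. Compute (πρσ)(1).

Apply the permutations in order: σ(1) = 6, then ρ(6) = 1, then π(1) = 9. So (πρσ)(1) = 9.

9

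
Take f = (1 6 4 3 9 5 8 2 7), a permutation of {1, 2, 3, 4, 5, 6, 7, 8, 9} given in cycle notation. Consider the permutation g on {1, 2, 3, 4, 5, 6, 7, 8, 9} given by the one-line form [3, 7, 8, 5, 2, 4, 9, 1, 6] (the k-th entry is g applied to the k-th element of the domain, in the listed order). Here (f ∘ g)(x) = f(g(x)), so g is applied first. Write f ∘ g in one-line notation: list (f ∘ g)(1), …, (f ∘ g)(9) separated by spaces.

9 1 2 8 7 3 5 6 4

(f ∘ g)(x) = f(g(x)). Computing each image: f(g(1)) = f(3) = 9, f(g(2)) = f(7) = 1, f(g(3)) = f(8) = 2, f(g(4)) = f(5) = 8, f(g(5)) = f(2) = 7, f(g(6)) = f(4) = 3, f(g(7)) = f(9) = 5, f(g(8)) = f(1) = 6, f(g(9)) = f(6) = 4.
Hence f ∘ g = [9 1 2 8 7 3 5 6 4].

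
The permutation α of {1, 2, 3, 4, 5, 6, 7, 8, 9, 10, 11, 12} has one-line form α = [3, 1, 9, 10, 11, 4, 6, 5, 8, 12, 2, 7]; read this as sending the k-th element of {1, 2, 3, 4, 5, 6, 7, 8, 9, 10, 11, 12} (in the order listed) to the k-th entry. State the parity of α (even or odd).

In disjoint-cycle form the cycle lengths are 7, 5.
A cycle of length ℓ contributes ℓ−1 transpositions, so α is a product of 6 + 4 = 10 transpositions — even.

even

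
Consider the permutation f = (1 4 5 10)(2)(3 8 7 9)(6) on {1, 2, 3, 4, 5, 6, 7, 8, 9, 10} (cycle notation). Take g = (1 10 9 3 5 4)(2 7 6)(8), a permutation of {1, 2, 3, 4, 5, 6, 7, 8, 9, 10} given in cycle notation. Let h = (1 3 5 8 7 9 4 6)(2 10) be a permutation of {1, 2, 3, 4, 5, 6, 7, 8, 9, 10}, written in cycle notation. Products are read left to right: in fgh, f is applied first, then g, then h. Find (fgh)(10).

2

Chase 10: f(10) = 1; g(1) = 10; h(10) = 2. Hence (fgh)(10) = 2.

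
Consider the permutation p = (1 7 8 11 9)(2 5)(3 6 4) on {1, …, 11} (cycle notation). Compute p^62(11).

11 lies in the 5-cycle (1 7 8 11 9).
On a 5-cycle, p^5 is the identity, so p^62 = p^2 there (62 ≡ 2 mod 5).
Advancing 2 steps from 11: 11 → 9 → 1.

1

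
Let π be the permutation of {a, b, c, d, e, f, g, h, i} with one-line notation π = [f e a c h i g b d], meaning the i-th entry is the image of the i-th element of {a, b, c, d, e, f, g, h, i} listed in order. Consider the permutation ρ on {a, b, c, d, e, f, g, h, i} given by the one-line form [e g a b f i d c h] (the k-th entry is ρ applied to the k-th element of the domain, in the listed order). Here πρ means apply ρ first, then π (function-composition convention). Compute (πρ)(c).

ρ(c) = a, then π(a) = f; composing gives (πρ)(c) = f.

f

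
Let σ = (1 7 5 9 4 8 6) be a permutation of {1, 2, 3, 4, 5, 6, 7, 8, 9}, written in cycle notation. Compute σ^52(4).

4 lies in the 7-cycle (1 7 5 9 4 8 6).
Powers repeat with period 7 on this cycle, and 52 mod 7 = 3, so σ^52(4) = σ^3(4).
Advancing 3 steps from 4: 4 → 8 → 6 → 1.

1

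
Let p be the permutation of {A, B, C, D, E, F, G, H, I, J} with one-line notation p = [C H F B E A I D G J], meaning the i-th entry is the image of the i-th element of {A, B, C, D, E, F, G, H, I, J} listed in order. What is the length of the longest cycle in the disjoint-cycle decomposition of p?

Decomposing into disjoint cycles gives (A, C, F)(B, H, D)(G, I); the longest has length 3.

3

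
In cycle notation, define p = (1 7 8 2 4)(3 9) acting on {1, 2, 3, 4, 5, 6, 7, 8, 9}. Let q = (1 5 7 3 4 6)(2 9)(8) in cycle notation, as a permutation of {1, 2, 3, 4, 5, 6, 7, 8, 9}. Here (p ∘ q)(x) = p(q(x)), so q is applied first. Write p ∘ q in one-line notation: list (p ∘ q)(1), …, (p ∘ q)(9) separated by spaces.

(p ∘ q)(x) = p(q(x)). Computing each image: p(q(1)) = p(5) = 5, p(q(2)) = p(9) = 3, p(q(3)) = p(4) = 1, p(q(4)) = p(6) = 6, p(q(5)) = p(7) = 8, p(q(6)) = p(1) = 7, p(q(7)) = p(3) = 9, p(q(8)) = p(8) = 2, p(q(9)) = p(2) = 4.
Hence p ∘ q = [5 3 1 6 8 7 9 2 4].

5 3 1 6 8 7 9 2 4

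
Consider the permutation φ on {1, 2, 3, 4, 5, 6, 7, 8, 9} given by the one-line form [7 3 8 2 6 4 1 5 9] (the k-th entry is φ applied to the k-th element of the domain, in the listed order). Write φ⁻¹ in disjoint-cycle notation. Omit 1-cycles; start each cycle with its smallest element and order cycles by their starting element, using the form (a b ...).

(1 7)(2 4 6 5 8 3)

First write φ in disjoint cycles: (1 7)(2 3 8 5 6 4).
The inverse reverses every cycle; in canonical form, φ⁻¹ = (1 7)(2 4 6 5 8 3).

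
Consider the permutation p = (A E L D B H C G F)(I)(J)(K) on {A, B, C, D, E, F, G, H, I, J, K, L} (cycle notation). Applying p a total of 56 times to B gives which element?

B lies in the 9-cycle (A E L D B H C G F).
Since the cycle has length 9, p^56 acts on it the same as p^2 (56 mod 9 = 2).
Stepping 2 places around the cycle: B → H → C.

C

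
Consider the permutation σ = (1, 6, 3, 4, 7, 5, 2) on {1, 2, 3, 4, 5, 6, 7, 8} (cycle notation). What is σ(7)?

Within (1, 6, 3, 4, 7, 5, 2), 7 ↦ 5.

5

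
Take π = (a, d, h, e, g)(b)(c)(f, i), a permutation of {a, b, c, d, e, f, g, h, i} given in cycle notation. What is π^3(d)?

g

d lies in the 5-cycle (a, d, h, e, g).
Stepping 3 places around the cycle: d → h → e → g.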